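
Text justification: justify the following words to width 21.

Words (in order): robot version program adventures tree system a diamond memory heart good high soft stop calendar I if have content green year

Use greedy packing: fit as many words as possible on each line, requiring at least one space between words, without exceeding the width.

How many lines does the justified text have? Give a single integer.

Line 1: ['robot', 'version', 'program'] (min_width=21, slack=0)
Line 2: ['adventures', 'tree'] (min_width=15, slack=6)
Line 3: ['system', 'a', 'diamond'] (min_width=16, slack=5)
Line 4: ['memory', 'heart', 'good'] (min_width=17, slack=4)
Line 5: ['high', 'soft', 'stop'] (min_width=14, slack=7)
Line 6: ['calendar', 'I', 'if', 'have'] (min_width=18, slack=3)
Line 7: ['content', 'green', 'year'] (min_width=18, slack=3)
Total lines: 7

Answer: 7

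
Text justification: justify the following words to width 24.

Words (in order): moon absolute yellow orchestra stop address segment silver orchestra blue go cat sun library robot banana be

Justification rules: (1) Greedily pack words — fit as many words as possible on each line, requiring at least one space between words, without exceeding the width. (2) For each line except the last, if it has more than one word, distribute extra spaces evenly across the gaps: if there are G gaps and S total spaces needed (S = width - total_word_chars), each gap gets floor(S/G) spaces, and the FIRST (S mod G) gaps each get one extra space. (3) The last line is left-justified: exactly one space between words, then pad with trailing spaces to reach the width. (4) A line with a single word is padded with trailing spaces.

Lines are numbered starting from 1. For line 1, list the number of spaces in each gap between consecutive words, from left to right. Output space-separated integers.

Answer: 3 3

Derivation:
Line 1: ['moon', 'absolute', 'yellow'] (min_width=20, slack=4)
Line 2: ['orchestra', 'stop', 'address'] (min_width=22, slack=2)
Line 3: ['segment', 'silver', 'orchestra'] (min_width=24, slack=0)
Line 4: ['blue', 'go', 'cat', 'sun', 'library'] (min_width=23, slack=1)
Line 5: ['robot', 'banana', 'be'] (min_width=15, slack=9)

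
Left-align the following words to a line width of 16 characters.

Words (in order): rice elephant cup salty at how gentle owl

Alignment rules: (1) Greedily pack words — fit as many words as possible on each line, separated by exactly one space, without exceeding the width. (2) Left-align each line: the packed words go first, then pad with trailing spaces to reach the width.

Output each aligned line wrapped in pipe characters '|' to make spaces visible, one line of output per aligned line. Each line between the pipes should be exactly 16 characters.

Line 1: ['rice', 'elephant'] (min_width=13, slack=3)
Line 2: ['cup', 'salty', 'at', 'how'] (min_width=16, slack=0)
Line 3: ['gentle', 'owl'] (min_width=10, slack=6)

Answer: |rice elephant   |
|cup salty at how|
|gentle owl      |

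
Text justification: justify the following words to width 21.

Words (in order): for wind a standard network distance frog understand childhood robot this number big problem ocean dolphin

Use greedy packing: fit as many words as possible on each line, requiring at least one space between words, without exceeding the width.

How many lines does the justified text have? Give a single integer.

Answer: 5

Derivation:
Line 1: ['for', 'wind', 'a', 'standard'] (min_width=19, slack=2)
Line 2: ['network', 'distance', 'frog'] (min_width=21, slack=0)
Line 3: ['understand', 'childhood'] (min_width=20, slack=1)
Line 4: ['robot', 'this', 'number', 'big'] (min_width=21, slack=0)
Line 5: ['problem', 'ocean', 'dolphin'] (min_width=21, slack=0)
Total lines: 5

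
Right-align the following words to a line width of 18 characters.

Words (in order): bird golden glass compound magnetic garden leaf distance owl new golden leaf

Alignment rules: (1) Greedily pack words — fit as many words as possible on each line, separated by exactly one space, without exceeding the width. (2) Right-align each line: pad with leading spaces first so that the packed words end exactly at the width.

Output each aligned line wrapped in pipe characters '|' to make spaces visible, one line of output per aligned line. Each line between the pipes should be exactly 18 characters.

Line 1: ['bird', 'golden', 'glass'] (min_width=17, slack=1)
Line 2: ['compound', 'magnetic'] (min_width=17, slack=1)
Line 3: ['garden', 'leaf'] (min_width=11, slack=7)
Line 4: ['distance', 'owl', 'new'] (min_width=16, slack=2)
Line 5: ['golden', 'leaf'] (min_width=11, slack=7)

Answer: | bird golden glass|
| compound magnetic|
|       garden leaf|
|  distance owl new|
|       golden leaf|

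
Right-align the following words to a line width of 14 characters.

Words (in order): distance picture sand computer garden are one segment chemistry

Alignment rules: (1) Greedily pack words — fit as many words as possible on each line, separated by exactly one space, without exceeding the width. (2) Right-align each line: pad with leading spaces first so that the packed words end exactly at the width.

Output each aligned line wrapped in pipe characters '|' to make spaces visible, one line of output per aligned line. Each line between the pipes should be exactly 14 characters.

Answer: |      distance|
|  picture sand|
|      computer|
|garden are one|
|       segment|
|     chemistry|

Derivation:
Line 1: ['distance'] (min_width=8, slack=6)
Line 2: ['picture', 'sand'] (min_width=12, slack=2)
Line 3: ['computer'] (min_width=8, slack=6)
Line 4: ['garden', 'are', 'one'] (min_width=14, slack=0)
Line 5: ['segment'] (min_width=7, slack=7)
Line 6: ['chemistry'] (min_width=9, slack=5)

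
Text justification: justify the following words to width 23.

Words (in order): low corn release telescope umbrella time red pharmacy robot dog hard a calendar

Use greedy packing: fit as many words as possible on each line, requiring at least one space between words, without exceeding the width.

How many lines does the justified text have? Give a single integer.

Line 1: ['low', 'corn', 'release'] (min_width=16, slack=7)
Line 2: ['telescope', 'umbrella', 'time'] (min_width=23, slack=0)
Line 3: ['red', 'pharmacy', 'robot', 'dog'] (min_width=22, slack=1)
Line 4: ['hard', 'a', 'calendar'] (min_width=15, slack=8)
Total lines: 4

Answer: 4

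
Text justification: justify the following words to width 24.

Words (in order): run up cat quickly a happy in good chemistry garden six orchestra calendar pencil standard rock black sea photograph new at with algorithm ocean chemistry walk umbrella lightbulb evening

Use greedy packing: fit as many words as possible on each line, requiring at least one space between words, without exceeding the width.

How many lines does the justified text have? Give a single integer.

Line 1: ['run', 'up', 'cat', 'quickly', 'a'] (min_width=20, slack=4)
Line 2: ['happy', 'in', 'good', 'chemistry'] (min_width=23, slack=1)
Line 3: ['garden', 'six', 'orchestra'] (min_width=20, slack=4)
Line 4: ['calendar', 'pencil', 'standard'] (min_width=24, slack=0)
Line 5: ['rock', 'black', 'sea'] (min_width=14, slack=10)
Line 6: ['photograph', 'new', 'at', 'with'] (min_width=22, slack=2)
Line 7: ['algorithm', 'ocean'] (min_width=15, slack=9)
Line 8: ['chemistry', 'walk', 'umbrella'] (min_width=23, slack=1)
Line 9: ['lightbulb', 'evening'] (min_width=17, slack=7)
Total lines: 9

Answer: 9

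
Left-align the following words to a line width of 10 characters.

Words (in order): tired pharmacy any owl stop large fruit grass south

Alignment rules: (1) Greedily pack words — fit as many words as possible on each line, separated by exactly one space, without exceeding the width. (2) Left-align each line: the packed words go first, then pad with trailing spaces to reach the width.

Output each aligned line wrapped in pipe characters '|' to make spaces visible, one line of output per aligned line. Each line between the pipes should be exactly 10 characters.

Line 1: ['tired'] (min_width=5, slack=5)
Line 2: ['pharmacy'] (min_width=8, slack=2)
Line 3: ['any', 'owl'] (min_width=7, slack=3)
Line 4: ['stop', 'large'] (min_width=10, slack=0)
Line 5: ['fruit'] (min_width=5, slack=5)
Line 6: ['grass'] (min_width=5, slack=5)
Line 7: ['south'] (min_width=5, slack=5)

Answer: |tired     |
|pharmacy  |
|any owl   |
|stop large|
|fruit     |
|grass     |
|south     |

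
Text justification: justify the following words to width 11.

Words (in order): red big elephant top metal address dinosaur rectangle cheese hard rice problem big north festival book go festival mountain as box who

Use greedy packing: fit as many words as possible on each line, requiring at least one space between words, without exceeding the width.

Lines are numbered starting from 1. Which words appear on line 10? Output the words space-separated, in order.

Answer: north

Derivation:
Line 1: ['red', 'big'] (min_width=7, slack=4)
Line 2: ['elephant'] (min_width=8, slack=3)
Line 3: ['top', 'metal'] (min_width=9, slack=2)
Line 4: ['address'] (min_width=7, slack=4)
Line 5: ['dinosaur'] (min_width=8, slack=3)
Line 6: ['rectangle'] (min_width=9, slack=2)
Line 7: ['cheese', 'hard'] (min_width=11, slack=0)
Line 8: ['rice'] (min_width=4, slack=7)
Line 9: ['problem', 'big'] (min_width=11, slack=0)
Line 10: ['north'] (min_width=5, slack=6)
Line 11: ['festival'] (min_width=8, slack=3)
Line 12: ['book', 'go'] (min_width=7, slack=4)
Line 13: ['festival'] (min_width=8, slack=3)
Line 14: ['mountain', 'as'] (min_width=11, slack=0)
Line 15: ['box', 'who'] (min_width=7, slack=4)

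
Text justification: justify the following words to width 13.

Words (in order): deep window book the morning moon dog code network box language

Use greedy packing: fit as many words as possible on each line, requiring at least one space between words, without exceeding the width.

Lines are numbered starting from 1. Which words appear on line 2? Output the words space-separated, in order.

Line 1: ['deep', 'window'] (min_width=11, slack=2)
Line 2: ['book', 'the'] (min_width=8, slack=5)
Line 3: ['morning', 'moon'] (min_width=12, slack=1)
Line 4: ['dog', 'code'] (min_width=8, slack=5)
Line 5: ['network', 'box'] (min_width=11, slack=2)
Line 6: ['language'] (min_width=8, slack=5)

Answer: book the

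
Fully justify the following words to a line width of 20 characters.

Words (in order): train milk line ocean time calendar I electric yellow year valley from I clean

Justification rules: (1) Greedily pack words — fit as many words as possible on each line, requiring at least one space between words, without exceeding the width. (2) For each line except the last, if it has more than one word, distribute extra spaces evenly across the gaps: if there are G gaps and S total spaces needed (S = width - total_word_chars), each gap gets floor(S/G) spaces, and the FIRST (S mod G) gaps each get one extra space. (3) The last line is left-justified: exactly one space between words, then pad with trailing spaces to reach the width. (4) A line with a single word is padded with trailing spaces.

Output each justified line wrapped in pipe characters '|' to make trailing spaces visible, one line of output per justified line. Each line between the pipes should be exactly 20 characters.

Answer: |train    milk   line|
|ocean  time calendar|
|I   electric  yellow|
|year  valley  from I|
|clean               |

Derivation:
Line 1: ['train', 'milk', 'line'] (min_width=15, slack=5)
Line 2: ['ocean', 'time', 'calendar'] (min_width=19, slack=1)
Line 3: ['I', 'electric', 'yellow'] (min_width=17, slack=3)
Line 4: ['year', 'valley', 'from', 'I'] (min_width=18, slack=2)
Line 5: ['clean'] (min_width=5, slack=15)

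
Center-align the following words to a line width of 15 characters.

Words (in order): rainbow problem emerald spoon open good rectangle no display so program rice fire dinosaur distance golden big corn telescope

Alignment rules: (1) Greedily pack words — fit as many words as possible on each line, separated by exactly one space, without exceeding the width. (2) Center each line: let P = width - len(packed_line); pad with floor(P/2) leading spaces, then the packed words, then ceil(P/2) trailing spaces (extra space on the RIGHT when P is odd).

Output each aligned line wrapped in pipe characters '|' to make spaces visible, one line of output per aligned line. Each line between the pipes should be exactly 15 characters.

Answer: |rainbow problem|
| emerald spoon |
|   open good   |
| rectangle no  |
|  display so   |
| program rice  |
| fire dinosaur |
|distance golden|
|   big corn    |
|   telescope   |

Derivation:
Line 1: ['rainbow', 'problem'] (min_width=15, slack=0)
Line 2: ['emerald', 'spoon'] (min_width=13, slack=2)
Line 3: ['open', 'good'] (min_width=9, slack=6)
Line 4: ['rectangle', 'no'] (min_width=12, slack=3)
Line 5: ['display', 'so'] (min_width=10, slack=5)
Line 6: ['program', 'rice'] (min_width=12, slack=3)
Line 7: ['fire', 'dinosaur'] (min_width=13, slack=2)
Line 8: ['distance', 'golden'] (min_width=15, slack=0)
Line 9: ['big', 'corn'] (min_width=8, slack=7)
Line 10: ['telescope'] (min_width=9, slack=6)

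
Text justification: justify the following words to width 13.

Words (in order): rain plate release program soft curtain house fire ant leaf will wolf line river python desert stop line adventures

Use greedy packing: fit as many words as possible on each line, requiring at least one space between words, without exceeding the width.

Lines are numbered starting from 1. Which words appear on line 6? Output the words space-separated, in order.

Answer: will wolf

Derivation:
Line 1: ['rain', 'plate'] (min_width=10, slack=3)
Line 2: ['release'] (min_width=7, slack=6)
Line 3: ['program', 'soft'] (min_width=12, slack=1)
Line 4: ['curtain', 'house'] (min_width=13, slack=0)
Line 5: ['fire', 'ant', 'leaf'] (min_width=13, slack=0)
Line 6: ['will', 'wolf'] (min_width=9, slack=4)
Line 7: ['line', 'river'] (min_width=10, slack=3)
Line 8: ['python', 'desert'] (min_width=13, slack=0)
Line 9: ['stop', 'line'] (min_width=9, slack=4)
Line 10: ['adventures'] (min_width=10, slack=3)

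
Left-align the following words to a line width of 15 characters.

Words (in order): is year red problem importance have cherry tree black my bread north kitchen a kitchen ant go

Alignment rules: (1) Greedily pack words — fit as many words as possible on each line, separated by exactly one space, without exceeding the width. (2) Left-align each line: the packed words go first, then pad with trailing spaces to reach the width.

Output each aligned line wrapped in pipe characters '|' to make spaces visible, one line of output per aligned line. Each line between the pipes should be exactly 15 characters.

Line 1: ['is', 'year', 'red'] (min_width=11, slack=4)
Line 2: ['problem'] (min_width=7, slack=8)
Line 3: ['importance', 'have'] (min_width=15, slack=0)
Line 4: ['cherry', 'tree'] (min_width=11, slack=4)
Line 5: ['black', 'my', 'bread'] (min_width=14, slack=1)
Line 6: ['north', 'kitchen', 'a'] (min_width=15, slack=0)
Line 7: ['kitchen', 'ant', 'go'] (min_width=14, slack=1)

Answer: |is year red    |
|problem        |
|importance have|
|cherry tree    |
|black my bread |
|north kitchen a|
|kitchen ant go |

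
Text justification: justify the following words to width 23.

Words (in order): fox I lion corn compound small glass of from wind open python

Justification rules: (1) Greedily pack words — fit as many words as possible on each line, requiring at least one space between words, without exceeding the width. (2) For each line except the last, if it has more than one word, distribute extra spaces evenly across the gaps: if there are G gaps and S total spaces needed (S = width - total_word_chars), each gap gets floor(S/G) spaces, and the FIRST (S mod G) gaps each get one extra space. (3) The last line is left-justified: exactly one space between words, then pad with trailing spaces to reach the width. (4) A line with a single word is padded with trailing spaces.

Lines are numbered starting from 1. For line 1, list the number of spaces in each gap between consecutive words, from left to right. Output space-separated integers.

Answer: 4 4 3

Derivation:
Line 1: ['fox', 'I', 'lion', 'corn'] (min_width=15, slack=8)
Line 2: ['compound', 'small', 'glass', 'of'] (min_width=23, slack=0)
Line 3: ['from', 'wind', 'open', 'python'] (min_width=21, slack=2)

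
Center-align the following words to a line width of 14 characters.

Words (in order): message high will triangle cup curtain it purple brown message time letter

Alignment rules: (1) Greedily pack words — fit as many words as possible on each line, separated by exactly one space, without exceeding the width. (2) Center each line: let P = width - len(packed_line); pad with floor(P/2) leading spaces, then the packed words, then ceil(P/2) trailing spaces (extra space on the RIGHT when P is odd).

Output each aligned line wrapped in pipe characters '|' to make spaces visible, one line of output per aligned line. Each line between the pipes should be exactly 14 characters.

Line 1: ['message', 'high'] (min_width=12, slack=2)
Line 2: ['will', 'triangle'] (min_width=13, slack=1)
Line 3: ['cup', 'curtain', 'it'] (min_width=14, slack=0)
Line 4: ['purple', 'brown'] (min_width=12, slack=2)
Line 5: ['message', 'time'] (min_width=12, slack=2)
Line 6: ['letter'] (min_width=6, slack=8)

Answer: | message high |
|will triangle |
|cup curtain it|
| purple brown |
| message time |
|    letter    |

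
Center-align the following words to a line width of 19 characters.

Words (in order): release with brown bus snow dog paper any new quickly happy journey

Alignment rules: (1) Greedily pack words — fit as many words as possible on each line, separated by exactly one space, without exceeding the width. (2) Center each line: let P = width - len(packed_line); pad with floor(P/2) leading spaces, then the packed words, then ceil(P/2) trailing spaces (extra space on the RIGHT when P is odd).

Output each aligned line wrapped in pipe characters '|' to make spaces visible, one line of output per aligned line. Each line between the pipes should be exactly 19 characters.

Line 1: ['release', 'with', 'brown'] (min_width=18, slack=1)
Line 2: ['bus', 'snow', 'dog', 'paper'] (min_width=18, slack=1)
Line 3: ['any', 'new', 'quickly'] (min_width=15, slack=4)
Line 4: ['happy', 'journey'] (min_width=13, slack=6)

Answer: |release with brown |
|bus snow dog paper |
|  any new quickly  |
|   happy journey   |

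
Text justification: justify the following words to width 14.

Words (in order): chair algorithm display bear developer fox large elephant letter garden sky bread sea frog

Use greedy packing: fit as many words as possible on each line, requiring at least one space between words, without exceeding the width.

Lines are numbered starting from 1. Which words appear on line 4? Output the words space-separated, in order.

Answer: developer fox

Derivation:
Line 1: ['chair'] (min_width=5, slack=9)
Line 2: ['algorithm'] (min_width=9, slack=5)
Line 3: ['display', 'bear'] (min_width=12, slack=2)
Line 4: ['developer', 'fox'] (min_width=13, slack=1)
Line 5: ['large', 'elephant'] (min_width=14, slack=0)
Line 6: ['letter', 'garden'] (min_width=13, slack=1)
Line 7: ['sky', 'bread', 'sea'] (min_width=13, slack=1)
Line 8: ['frog'] (min_width=4, slack=10)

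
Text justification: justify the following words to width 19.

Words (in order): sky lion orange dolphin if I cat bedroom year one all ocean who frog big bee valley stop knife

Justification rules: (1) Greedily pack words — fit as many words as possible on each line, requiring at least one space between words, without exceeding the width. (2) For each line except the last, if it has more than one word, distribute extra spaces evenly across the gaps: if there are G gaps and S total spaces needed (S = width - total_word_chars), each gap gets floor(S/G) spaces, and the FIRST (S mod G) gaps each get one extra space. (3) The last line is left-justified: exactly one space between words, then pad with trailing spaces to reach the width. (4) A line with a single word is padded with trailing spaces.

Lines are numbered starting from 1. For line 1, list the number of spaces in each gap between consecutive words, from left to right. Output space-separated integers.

Answer: 3 3

Derivation:
Line 1: ['sky', 'lion', 'orange'] (min_width=15, slack=4)
Line 2: ['dolphin', 'if', 'I', 'cat'] (min_width=16, slack=3)
Line 3: ['bedroom', 'year', 'one'] (min_width=16, slack=3)
Line 4: ['all', 'ocean', 'who', 'frog'] (min_width=18, slack=1)
Line 5: ['big', 'bee', 'valley', 'stop'] (min_width=19, slack=0)
Line 6: ['knife'] (min_width=5, slack=14)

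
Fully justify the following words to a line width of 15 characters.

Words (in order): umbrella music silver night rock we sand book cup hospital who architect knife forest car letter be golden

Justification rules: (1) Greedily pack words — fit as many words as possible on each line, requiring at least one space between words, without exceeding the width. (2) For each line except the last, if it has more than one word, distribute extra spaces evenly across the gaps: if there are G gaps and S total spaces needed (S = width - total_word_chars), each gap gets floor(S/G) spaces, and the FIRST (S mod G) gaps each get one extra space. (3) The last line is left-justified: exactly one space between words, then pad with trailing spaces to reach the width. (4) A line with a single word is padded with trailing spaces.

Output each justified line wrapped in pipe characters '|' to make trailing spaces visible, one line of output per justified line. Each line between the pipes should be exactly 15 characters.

Answer: |umbrella  music|
|silver    night|
|rock   we  sand|
|book        cup|
|hospital    who|
|architect knife|
|forest      car|
|letter       be|
|golden         |

Derivation:
Line 1: ['umbrella', 'music'] (min_width=14, slack=1)
Line 2: ['silver', 'night'] (min_width=12, slack=3)
Line 3: ['rock', 'we', 'sand'] (min_width=12, slack=3)
Line 4: ['book', 'cup'] (min_width=8, slack=7)
Line 5: ['hospital', 'who'] (min_width=12, slack=3)
Line 6: ['architect', 'knife'] (min_width=15, slack=0)
Line 7: ['forest', 'car'] (min_width=10, slack=5)
Line 8: ['letter', 'be'] (min_width=9, slack=6)
Line 9: ['golden'] (min_width=6, slack=9)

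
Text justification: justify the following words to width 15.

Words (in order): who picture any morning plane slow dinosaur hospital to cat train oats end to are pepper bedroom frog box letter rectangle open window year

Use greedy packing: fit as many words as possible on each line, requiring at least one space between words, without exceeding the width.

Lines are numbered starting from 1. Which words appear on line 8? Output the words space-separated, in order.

Answer: box letter

Derivation:
Line 1: ['who', 'picture', 'any'] (min_width=15, slack=0)
Line 2: ['morning', 'plane'] (min_width=13, slack=2)
Line 3: ['slow', 'dinosaur'] (min_width=13, slack=2)
Line 4: ['hospital', 'to', 'cat'] (min_width=15, slack=0)
Line 5: ['train', 'oats', 'end'] (min_width=14, slack=1)
Line 6: ['to', 'are', 'pepper'] (min_width=13, slack=2)
Line 7: ['bedroom', 'frog'] (min_width=12, slack=3)
Line 8: ['box', 'letter'] (min_width=10, slack=5)
Line 9: ['rectangle', 'open'] (min_width=14, slack=1)
Line 10: ['window', 'year'] (min_width=11, slack=4)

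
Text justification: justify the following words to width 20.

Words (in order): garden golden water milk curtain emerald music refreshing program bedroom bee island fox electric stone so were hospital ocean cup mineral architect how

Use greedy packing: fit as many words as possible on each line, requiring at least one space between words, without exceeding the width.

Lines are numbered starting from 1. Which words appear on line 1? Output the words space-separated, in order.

Answer: garden golden water

Derivation:
Line 1: ['garden', 'golden', 'water'] (min_width=19, slack=1)
Line 2: ['milk', 'curtain', 'emerald'] (min_width=20, slack=0)
Line 3: ['music', 'refreshing'] (min_width=16, slack=4)
Line 4: ['program', 'bedroom', 'bee'] (min_width=19, slack=1)
Line 5: ['island', 'fox', 'electric'] (min_width=19, slack=1)
Line 6: ['stone', 'so', 'were'] (min_width=13, slack=7)
Line 7: ['hospital', 'ocean', 'cup'] (min_width=18, slack=2)
Line 8: ['mineral', 'architect'] (min_width=17, slack=3)
Line 9: ['how'] (min_width=3, slack=17)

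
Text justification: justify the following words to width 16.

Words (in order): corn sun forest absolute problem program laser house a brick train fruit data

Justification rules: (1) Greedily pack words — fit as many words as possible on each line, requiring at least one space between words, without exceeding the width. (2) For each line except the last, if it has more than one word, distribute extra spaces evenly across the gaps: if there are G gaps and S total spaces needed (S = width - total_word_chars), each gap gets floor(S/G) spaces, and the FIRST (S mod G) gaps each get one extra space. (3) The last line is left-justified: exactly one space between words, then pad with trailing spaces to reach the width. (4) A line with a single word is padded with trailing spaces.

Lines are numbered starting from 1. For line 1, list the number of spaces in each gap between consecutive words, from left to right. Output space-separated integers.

Line 1: ['corn', 'sun', 'forest'] (min_width=15, slack=1)
Line 2: ['absolute', 'problem'] (min_width=16, slack=0)
Line 3: ['program', 'laser'] (min_width=13, slack=3)
Line 4: ['house', 'a', 'brick'] (min_width=13, slack=3)
Line 5: ['train', 'fruit', 'data'] (min_width=16, slack=0)

Answer: 2 1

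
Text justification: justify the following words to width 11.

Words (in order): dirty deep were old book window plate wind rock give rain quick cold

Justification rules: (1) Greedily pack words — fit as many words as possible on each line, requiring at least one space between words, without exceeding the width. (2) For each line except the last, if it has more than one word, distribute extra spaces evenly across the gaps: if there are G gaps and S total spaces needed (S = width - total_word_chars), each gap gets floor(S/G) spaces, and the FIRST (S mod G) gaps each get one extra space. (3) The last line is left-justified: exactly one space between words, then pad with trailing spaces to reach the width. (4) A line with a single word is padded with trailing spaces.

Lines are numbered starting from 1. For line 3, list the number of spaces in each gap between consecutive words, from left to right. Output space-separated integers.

Answer: 1

Derivation:
Line 1: ['dirty', 'deep'] (min_width=10, slack=1)
Line 2: ['were', 'old'] (min_width=8, slack=3)
Line 3: ['book', 'window'] (min_width=11, slack=0)
Line 4: ['plate', 'wind'] (min_width=10, slack=1)
Line 5: ['rock', 'give'] (min_width=9, slack=2)
Line 6: ['rain', 'quick'] (min_width=10, slack=1)
Line 7: ['cold'] (min_width=4, slack=7)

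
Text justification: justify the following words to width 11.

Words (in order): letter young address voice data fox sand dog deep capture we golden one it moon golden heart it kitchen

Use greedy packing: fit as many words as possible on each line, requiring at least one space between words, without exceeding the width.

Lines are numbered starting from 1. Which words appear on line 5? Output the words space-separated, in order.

Line 1: ['letter'] (min_width=6, slack=5)
Line 2: ['young'] (min_width=5, slack=6)
Line 3: ['address'] (min_width=7, slack=4)
Line 4: ['voice', 'data'] (min_width=10, slack=1)
Line 5: ['fox', 'sand'] (min_width=8, slack=3)
Line 6: ['dog', 'deep'] (min_width=8, slack=3)
Line 7: ['capture', 'we'] (min_width=10, slack=1)
Line 8: ['golden', 'one'] (min_width=10, slack=1)
Line 9: ['it', 'moon'] (min_width=7, slack=4)
Line 10: ['golden'] (min_width=6, slack=5)
Line 11: ['heart', 'it'] (min_width=8, slack=3)
Line 12: ['kitchen'] (min_width=7, slack=4)

Answer: fox sand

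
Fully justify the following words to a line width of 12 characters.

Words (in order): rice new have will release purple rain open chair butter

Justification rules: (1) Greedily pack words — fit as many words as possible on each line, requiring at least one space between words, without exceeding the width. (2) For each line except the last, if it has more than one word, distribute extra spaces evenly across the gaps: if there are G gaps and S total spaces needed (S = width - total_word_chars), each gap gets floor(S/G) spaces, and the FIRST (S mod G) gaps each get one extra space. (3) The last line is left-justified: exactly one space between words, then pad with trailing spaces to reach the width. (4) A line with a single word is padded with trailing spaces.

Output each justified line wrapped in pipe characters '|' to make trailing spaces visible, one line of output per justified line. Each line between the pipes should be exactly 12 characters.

Answer: |rice     new|
|have    will|
|release     |
|purple  rain|
|open   chair|
|butter      |

Derivation:
Line 1: ['rice', 'new'] (min_width=8, slack=4)
Line 2: ['have', 'will'] (min_width=9, slack=3)
Line 3: ['release'] (min_width=7, slack=5)
Line 4: ['purple', 'rain'] (min_width=11, slack=1)
Line 5: ['open', 'chair'] (min_width=10, slack=2)
Line 6: ['butter'] (min_width=6, slack=6)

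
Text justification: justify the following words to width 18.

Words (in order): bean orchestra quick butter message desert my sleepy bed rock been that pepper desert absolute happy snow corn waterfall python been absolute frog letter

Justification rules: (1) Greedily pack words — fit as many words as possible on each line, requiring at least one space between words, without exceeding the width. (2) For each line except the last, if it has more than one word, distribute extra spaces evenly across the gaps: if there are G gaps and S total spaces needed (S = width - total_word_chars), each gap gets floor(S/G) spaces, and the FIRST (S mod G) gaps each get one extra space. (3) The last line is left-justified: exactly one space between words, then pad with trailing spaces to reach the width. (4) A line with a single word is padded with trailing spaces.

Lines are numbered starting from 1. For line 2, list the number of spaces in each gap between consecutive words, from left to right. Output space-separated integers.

Line 1: ['bean', 'orchestra'] (min_width=14, slack=4)
Line 2: ['quick', 'butter'] (min_width=12, slack=6)
Line 3: ['message', 'desert', 'my'] (min_width=17, slack=1)
Line 4: ['sleepy', 'bed', 'rock'] (min_width=15, slack=3)
Line 5: ['been', 'that', 'pepper'] (min_width=16, slack=2)
Line 6: ['desert', 'absolute'] (min_width=15, slack=3)
Line 7: ['happy', 'snow', 'corn'] (min_width=15, slack=3)
Line 8: ['waterfall', 'python'] (min_width=16, slack=2)
Line 9: ['been', 'absolute', 'frog'] (min_width=18, slack=0)
Line 10: ['letter'] (min_width=6, slack=12)

Answer: 7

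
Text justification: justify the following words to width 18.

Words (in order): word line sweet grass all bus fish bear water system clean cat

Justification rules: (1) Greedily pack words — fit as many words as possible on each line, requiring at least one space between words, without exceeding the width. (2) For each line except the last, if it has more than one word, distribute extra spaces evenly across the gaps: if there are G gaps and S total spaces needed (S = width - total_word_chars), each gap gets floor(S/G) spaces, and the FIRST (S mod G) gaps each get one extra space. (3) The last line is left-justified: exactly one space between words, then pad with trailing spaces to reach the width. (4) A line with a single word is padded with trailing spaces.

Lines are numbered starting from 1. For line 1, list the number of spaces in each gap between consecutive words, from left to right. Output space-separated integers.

Line 1: ['word', 'line', 'sweet'] (min_width=15, slack=3)
Line 2: ['grass', 'all', 'bus', 'fish'] (min_width=18, slack=0)
Line 3: ['bear', 'water', 'system'] (min_width=17, slack=1)
Line 4: ['clean', 'cat'] (min_width=9, slack=9)

Answer: 3 2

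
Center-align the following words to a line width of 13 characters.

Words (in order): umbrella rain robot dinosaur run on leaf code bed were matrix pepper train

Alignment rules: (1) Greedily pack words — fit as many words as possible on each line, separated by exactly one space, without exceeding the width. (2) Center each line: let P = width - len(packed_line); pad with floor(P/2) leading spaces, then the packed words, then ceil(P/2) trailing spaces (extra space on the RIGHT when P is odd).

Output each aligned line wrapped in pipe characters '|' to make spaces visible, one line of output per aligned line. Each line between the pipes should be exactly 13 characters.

Answer: |umbrella rain|
|    robot    |
|dinosaur run |
|on leaf code |
|  bed were   |
|matrix pepper|
|    train    |

Derivation:
Line 1: ['umbrella', 'rain'] (min_width=13, slack=0)
Line 2: ['robot'] (min_width=5, slack=8)
Line 3: ['dinosaur', 'run'] (min_width=12, slack=1)
Line 4: ['on', 'leaf', 'code'] (min_width=12, slack=1)
Line 5: ['bed', 'were'] (min_width=8, slack=5)
Line 6: ['matrix', 'pepper'] (min_width=13, slack=0)
Line 7: ['train'] (min_width=5, slack=8)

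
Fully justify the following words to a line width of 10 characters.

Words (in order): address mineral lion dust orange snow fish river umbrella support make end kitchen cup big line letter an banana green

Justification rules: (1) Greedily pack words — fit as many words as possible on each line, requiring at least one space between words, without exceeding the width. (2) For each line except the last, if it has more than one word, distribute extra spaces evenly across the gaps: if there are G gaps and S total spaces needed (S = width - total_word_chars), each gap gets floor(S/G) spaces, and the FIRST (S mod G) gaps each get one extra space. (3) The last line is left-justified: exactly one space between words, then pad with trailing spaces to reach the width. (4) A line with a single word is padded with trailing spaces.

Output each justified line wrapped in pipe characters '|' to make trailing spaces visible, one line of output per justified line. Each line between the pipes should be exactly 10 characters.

Answer: |address   |
|mineral   |
|lion  dust|
|orange    |
|snow  fish|
|river     |
|umbrella  |
|support   |
|make   end|
|kitchen   |
|cup    big|
|line      |
|letter  an|
|banana    |
|green     |

Derivation:
Line 1: ['address'] (min_width=7, slack=3)
Line 2: ['mineral'] (min_width=7, slack=3)
Line 3: ['lion', 'dust'] (min_width=9, slack=1)
Line 4: ['orange'] (min_width=6, slack=4)
Line 5: ['snow', 'fish'] (min_width=9, slack=1)
Line 6: ['river'] (min_width=5, slack=5)
Line 7: ['umbrella'] (min_width=8, slack=2)
Line 8: ['support'] (min_width=7, slack=3)
Line 9: ['make', 'end'] (min_width=8, slack=2)
Line 10: ['kitchen'] (min_width=7, slack=3)
Line 11: ['cup', 'big'] (min_width=7, slack=3)
Line 12: ['line'] (min_width=4, slack=6)
Line 13: ['letter', 'an'] (min_width=9, slack=1)
Line 14: ['banana'] (min_width=6, slack=4)
Line 15: ['green'] (min_width=5, slack=5)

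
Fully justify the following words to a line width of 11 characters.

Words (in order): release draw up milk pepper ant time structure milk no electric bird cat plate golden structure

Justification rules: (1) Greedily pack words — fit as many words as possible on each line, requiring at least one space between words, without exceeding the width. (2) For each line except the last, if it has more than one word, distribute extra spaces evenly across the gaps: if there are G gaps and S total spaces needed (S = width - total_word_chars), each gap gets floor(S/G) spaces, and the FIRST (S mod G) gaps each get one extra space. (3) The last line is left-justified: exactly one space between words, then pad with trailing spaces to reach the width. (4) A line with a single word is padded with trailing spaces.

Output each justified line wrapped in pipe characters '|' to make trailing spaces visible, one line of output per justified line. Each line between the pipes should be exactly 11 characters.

Answer: |release    |
|draw     up|
|milk pepper|
|ant    time|
|structure  |
|milk     no|
|electric   |
|bird    cat|
|plate      |
|golden     |
|structure  |

Derivation:
Line 1: ['release'] (min_width=7, slack=4)
Line 2: ['draw', 'up'] (min_width=7, slack=4)
Line 3: ['milk', 'pepper'] (min_width=11, slack=0)
Line 4: ['ant', 'time'] (min_width=8, slack=3)
Line 5: ['structure'] (min_width=9, slack=2)
Line 6: ['milk', 'no'] (min_width=7, slack=4)
Line 7: ['electric'] (min_width=8, slack=3)
Line 8: ['bird', 'cat'] (min_width=8, slack=3)
Line 9: ['plate'] (min_width=5, slack=6)
Line 10: ['golden'] (min_width=6, slack=5)
Line 11: ['structure'] (min_width=9, slack=2)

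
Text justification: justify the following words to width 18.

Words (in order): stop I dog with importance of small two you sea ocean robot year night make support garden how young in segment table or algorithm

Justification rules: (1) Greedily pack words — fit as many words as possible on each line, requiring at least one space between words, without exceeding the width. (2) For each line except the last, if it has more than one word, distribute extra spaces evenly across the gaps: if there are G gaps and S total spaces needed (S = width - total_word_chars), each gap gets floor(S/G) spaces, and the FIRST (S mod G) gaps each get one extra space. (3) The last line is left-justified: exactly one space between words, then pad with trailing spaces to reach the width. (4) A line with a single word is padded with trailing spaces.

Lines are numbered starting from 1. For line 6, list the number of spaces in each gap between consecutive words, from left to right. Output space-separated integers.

Line 1: ['stop', 'I', 'dog', 'with'] (min_width=15, slack=3)
Line 2: ['importance', 'of'] (min_width=13, slack=5)
Line 3: ['small', 'two', 'you', 'sea'] (min_width=17, slack=1)
Line 4: ['ocean', 'robot', 'year'] (min_width=16, slack=2)
Line 5: ['night', 'make', 'support'] (min_width=18, slack=0)
Line 6: ['garden', 'how', 'young'] (min_width=16, slack=2)
Line 7: ['in', 'segment', 'table'] (min_width=16, slack=2)
Line 8: ['or', 'algorithm'] (min_width=12, slack=6)

Answer: 2 2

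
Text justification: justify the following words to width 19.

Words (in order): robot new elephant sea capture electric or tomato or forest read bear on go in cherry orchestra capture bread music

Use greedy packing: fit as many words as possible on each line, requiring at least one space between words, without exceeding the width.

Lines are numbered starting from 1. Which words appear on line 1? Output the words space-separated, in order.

Answer: robot new elephant

Derivation:
Line 1: ['robot', 'new', 'elephant'] (min_width=18, slack=1)
Line 2: ['sea', 'capture'] (min_width=11, slack=8)
Line 3: ['electric', 'or', 'tomato'] (min_width=18, slack=1)
Line 4: ['or', 'forest', 'read', 'bear'] (min_width=19, slack=0)
Line 5: ['on', 'go', 'in', 'cherry'] (min_width=15, slack=4)
Line 6: ['orchestra', 'capture'] (min_width=17, slack=2)
Line 7: ['bread', 'music'] (min_width=11, slack=8)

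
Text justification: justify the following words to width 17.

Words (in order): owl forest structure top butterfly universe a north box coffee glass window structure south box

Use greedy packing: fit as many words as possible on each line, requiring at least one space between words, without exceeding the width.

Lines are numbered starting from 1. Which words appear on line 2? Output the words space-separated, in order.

Line 1: ['owl', 'forest'] (min_width=10, slack=7)
Line 2: ['structure', 'top'] (min_width=13, slack=4)
Line 3: ['butterfly'] (min_width=9, slack=8)
Line 4: ['universe', 'a', 'north'] (min_width=16, slack=1)
Line 5: ['box', 'coffee', 'glass'] (min_width=16, slack=1)
Line 6: ['window', 'structure'] (min_width=16, slack=1)
Line 7: ['south', 'box'] (min_width=9, slack=8)

Answer: structure top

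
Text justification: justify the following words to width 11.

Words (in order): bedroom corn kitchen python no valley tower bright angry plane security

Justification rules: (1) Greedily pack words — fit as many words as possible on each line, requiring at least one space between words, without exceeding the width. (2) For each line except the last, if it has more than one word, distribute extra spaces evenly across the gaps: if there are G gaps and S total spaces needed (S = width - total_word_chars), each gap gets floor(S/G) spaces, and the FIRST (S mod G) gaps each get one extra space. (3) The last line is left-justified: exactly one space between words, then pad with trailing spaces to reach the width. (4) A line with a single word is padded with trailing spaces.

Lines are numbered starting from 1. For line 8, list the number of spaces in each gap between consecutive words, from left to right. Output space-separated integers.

Answer: 1

Derivation:
Line 1: ['bedroom'] (min_width=7, slack=4)
Line 2: ['corn'] (min_width=4, slack=7)
Line 3: ['kitchen'] (min_width=7, slack=4)
Line 4: ['python', 'no'] (min_width=9, slack=2)
Line 5: ['valley'] (min_width=6, slack=5)
Line 6: ['tower'] (min_width=5, slack=6)
Line 7: ['bright'] (min_width=6, slack=5)
Line 8: ['angry', 'plane'] (min_width=11, slack=0)
Line 9: ['security'] (min_width=8, slack=3)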